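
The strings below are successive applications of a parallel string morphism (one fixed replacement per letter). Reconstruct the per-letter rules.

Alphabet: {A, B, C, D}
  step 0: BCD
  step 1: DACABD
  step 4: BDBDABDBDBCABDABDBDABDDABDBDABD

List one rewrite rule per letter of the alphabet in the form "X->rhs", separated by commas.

  step 0 ⇒ step 1: BCD ⇒ DA·CA·BD
    B ↦ DA
    C ↦ CA
    D ↦ BD
    A ↦ B  (constrained at step 1)

A->B, B->DA, C->CA, D->BD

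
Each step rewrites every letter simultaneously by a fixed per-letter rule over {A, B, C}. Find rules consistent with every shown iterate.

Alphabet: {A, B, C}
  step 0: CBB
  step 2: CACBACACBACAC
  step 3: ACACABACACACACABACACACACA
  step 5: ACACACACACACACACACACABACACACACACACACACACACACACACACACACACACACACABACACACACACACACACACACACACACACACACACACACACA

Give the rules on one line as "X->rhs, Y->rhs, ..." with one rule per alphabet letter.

  step 2 ⇒ step 3: CACBACACBACAC ⇒ A·CAC·A·BA·CAC·A·CAC·A·BA·CAC·A·CAC·A
    A ↦ CAC
    B ↦ BA
    C ↦ A

A->CAC, B->BA, C->A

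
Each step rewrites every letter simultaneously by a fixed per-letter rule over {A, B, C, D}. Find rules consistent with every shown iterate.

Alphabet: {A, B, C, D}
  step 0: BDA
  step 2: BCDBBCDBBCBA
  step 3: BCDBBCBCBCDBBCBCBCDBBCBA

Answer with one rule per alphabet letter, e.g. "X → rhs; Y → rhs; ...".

A->BA, B->BC, C->DB, D->BC

  step 2 ⇒ step 3: BCDBBCDBBCBA ⇒ BC·DB·BC·BC·BC·DB·BC·BC·BC·DB·BC·BA
    A ↦ BA
    B ↦ BC
    C ↦ DB
    D ↦ BC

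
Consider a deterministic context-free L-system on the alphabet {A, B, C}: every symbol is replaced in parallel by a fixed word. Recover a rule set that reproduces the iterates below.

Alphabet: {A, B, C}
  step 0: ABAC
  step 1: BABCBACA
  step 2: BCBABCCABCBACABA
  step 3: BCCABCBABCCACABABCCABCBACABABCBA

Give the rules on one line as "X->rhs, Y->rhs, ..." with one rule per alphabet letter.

  step 2 ⇒ step 3: BCBABCCABCBACABA ⇒ BC·CA·BC·BA·BC·CA·CA·BA·BC·CA·BC·BA·CA·BA·BC·BA
    A ↦ BA
    B ↦ BC
    C ↦ CA

A->BA, B->BC, C->CA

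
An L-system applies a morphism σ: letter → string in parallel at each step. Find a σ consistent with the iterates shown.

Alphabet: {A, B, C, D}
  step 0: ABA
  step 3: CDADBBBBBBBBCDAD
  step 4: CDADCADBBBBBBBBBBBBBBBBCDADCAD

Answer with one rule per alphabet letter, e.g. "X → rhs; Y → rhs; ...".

A->C, B->BB, C->CD, D->AD

  step 3 ⇒ step 4: CDADBBBBBBBBCDAD ⇒ CD·AD·C·AD·BB·BB·BB·BB·BB·BB·BB·BB·CD·AD·C·AD
    A ↦ C
    B ↦ BB
    C ↦ CD
    D ↦ AD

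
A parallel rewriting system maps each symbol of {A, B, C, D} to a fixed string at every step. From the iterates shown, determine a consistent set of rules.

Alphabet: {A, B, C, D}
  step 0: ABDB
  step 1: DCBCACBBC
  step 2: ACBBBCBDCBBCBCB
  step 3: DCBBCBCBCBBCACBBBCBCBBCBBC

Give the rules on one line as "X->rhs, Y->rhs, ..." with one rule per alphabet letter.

  step 2 ⇒ step 3: ACBBBCBDCBBCBCB ⇒ DC·B·BC·BC·BC·B·BC·ACB·B·BC·BC·B·BC·B·BC
    A ↦ DC
    B ↦ BC
    C ↦ B
    D ↦ ACB

A->DC, B->BC, C->B, D->ACB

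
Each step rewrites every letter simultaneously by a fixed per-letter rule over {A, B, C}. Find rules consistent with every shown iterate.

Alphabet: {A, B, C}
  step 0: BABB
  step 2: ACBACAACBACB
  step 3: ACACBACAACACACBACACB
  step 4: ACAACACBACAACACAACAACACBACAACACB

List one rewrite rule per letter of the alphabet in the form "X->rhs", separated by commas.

  step 3 ⇒ step 4: ACACBACAACACACBACACB ⇒ AC·A·AC·A·CB·AC·A·AC·AC·A·AC·A·AC·A·CB·AC·A·AC·A·CB
    A ↦ AC
    B ↦ CB
    C ↦ A

A->AC, B->CB, C->A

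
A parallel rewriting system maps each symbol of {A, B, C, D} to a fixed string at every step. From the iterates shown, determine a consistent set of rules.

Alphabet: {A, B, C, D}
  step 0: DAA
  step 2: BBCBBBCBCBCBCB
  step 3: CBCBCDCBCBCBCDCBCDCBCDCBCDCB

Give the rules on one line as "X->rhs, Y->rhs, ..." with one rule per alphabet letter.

A->BB, B->CB, C->CD, D->ABA

  step 2 ⇒ step 3: BBCBBBCBCBCBCB ⇒ CB·CB·CD·CB·CB·CB·CD·CB·CD·CB·CD·CB·CD·CB
    B ↦ CB
    C ↦ CD
    A ↦ BB  (constrained at step 0)
    D ↦ ABA  (constrained at step 0)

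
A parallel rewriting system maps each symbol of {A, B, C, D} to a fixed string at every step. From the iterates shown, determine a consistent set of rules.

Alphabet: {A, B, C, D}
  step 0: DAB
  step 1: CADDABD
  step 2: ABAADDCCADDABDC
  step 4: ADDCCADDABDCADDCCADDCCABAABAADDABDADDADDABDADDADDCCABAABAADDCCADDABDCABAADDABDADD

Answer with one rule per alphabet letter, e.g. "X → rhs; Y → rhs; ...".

A->ADD, B->ABD, C->ABA, D->C

  step 1 ⇒ step 2: CADDABD ⇒ ABA·ADD·C·C·ADD·ABD·C
    A ↦ ADD
    B ↦ ABD
    C ↦ ABA
    D ↦ C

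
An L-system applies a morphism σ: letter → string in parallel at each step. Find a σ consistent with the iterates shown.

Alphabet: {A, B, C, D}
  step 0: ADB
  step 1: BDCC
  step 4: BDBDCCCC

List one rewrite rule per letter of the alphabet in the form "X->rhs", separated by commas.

A->BD, B->C, C->A, D->C

  step 0 ⇒ step 1: ADB ⇒ BD·C·C
    A ↦ BD
    B ↦ C
    D ↦ C
    C ↦ A  (constrained at step 1)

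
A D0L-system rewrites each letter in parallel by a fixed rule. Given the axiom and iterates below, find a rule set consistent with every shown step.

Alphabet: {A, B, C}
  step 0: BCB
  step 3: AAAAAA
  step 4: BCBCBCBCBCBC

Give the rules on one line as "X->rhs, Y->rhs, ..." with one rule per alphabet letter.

A->BC, B->A, C->A

  step 3 ⇒ step 4: AAAAAA ⇒ BC·BC·BC·BC·BC·BC
    A ↦ BC
    B ↦ A  (constrained at step 0)
    C ↦ A  (constrained at step 0)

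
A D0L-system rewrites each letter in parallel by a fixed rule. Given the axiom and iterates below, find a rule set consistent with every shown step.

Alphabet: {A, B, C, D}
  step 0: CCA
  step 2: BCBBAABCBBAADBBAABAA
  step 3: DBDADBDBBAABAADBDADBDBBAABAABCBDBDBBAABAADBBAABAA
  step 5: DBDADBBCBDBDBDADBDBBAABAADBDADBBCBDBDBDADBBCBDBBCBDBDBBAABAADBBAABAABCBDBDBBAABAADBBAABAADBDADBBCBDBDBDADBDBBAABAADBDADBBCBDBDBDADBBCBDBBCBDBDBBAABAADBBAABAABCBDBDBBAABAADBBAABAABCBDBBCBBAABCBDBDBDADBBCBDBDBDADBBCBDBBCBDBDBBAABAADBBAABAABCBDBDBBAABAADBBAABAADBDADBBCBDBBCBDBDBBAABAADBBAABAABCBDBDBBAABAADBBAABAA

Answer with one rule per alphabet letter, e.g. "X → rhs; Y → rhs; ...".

  step 2 ⇒ step 3: BCBBAABCBBAADBBAABAA ⇒ DB·DA·DB·DB·BAA·BAA·DB·DA·DB·DB·BAA·BAA·BCB·DB·DB·BAA·BAA·DB·BAA·BAA
    A ↦ BAA
    B ↦ DB
    C ↦ DA
    D ↦ BCB

A->BAA, B->DB, C->DA, D->BCB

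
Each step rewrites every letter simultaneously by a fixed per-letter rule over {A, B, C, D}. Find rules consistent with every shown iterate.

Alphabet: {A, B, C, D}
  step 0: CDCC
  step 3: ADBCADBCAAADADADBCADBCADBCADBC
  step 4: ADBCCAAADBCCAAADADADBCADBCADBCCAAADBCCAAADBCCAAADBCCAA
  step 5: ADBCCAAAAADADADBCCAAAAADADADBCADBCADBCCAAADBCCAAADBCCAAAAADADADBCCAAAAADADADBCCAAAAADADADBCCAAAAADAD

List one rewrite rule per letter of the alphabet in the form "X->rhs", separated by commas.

A->AD, B->C, C->AA, D->BC

  step 4 ⇒ step 5: ADBCCAAADBCCAAADADADBCADBCADBCCAAADBCCAAADBCCAAADBCCAA ⇒ AD·BC·C·AA·AA·AD·AD·AD·BC·C·AA·AA·AD·AD·AD·BC·AD·BC·AD·BC·C·AA·AD·BC·C·AA·AD·BC·C·AA·AA·AD·AD·AD·BC·C·AA·AA·AD·AD·AD·BC·C·AA·AA·AD·AD·AD·BC·C·AA·AA·AD·AD
    A ↦ AD
    B ↦ C
    C ↦ AA
    D ↦ BC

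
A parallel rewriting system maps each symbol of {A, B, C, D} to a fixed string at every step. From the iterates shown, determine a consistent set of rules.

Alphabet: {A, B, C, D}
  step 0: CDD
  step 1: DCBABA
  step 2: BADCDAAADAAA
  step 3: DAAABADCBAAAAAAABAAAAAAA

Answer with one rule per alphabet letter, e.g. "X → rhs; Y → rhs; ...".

  step 2 ⇒ step 3: BADCDAAADAAA ⇒ DA·AA·BA·DC·BA·AA·AA·AA·BA·AA·AA·AA
    A ↦ AA
    B ↦ DA
    C ↦ DC
    D ↦ BA

A->AA, B->DA, C->DC, D->BA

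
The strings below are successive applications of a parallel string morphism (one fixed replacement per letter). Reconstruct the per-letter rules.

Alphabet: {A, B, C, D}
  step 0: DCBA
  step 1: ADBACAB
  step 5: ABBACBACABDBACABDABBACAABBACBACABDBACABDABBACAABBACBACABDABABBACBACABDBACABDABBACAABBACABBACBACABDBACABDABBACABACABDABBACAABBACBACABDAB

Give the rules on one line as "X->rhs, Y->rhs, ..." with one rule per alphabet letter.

A->AB, B->BAC, C->D, D->A

  step 0 ⇒ step 1: DCBA ⇒ A·D·BAC·AB
    A ↦ AB
    B ↦ BAC
    C ↦ D
    D ↦ A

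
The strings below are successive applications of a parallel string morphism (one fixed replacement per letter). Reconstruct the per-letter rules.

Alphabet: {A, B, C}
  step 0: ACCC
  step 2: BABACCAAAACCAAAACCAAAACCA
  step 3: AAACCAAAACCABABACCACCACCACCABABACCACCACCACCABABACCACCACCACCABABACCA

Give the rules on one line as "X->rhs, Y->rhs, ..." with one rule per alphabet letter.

  step 2 ⇒ step 3: BABACCAAAACCAAAACCAAAACCA ⇒ AAA·CCA·AAA·CCA·BA·BA·CCA·CCA·CCA·CCA·BA·BA·CCA·CCA·CCA·CCA·BA·BA·CCA·CCA·CCA·CCA·BA·BA·CCA
    A ↦ CCA
    B ↦ AAA
    C ↦ BA

A->CCA, B->AAA, C->BA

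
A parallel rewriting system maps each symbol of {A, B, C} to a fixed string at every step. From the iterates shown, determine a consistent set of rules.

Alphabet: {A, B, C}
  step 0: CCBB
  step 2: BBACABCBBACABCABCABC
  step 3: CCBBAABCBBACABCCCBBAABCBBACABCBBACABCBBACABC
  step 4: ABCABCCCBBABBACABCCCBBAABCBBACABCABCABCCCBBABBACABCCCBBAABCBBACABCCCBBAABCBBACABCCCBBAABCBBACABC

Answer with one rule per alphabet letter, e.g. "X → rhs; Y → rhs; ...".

A->BBA, B->C, C->ABC

  step 3 ⇒ step 4: CCBBAABCBBACABCCCBBAABCBBACABCBBACABCBBACABC ⇒ ABC·ABC·C·C·BBA·BBA·C·ABC·C·C·BBA·ABC·BBA·C·ABC·ABC·ABC·C·C·BBA·BBA·C·ABC·C·C·BBA·ABC·BBA·C·ABC·C·C·BBA·ABC·BBA·C·ABC·C·C·BBA·ABC·BBA·C·ABC
    A ↦ BBA
    B ↦ C
    C ↦ ABC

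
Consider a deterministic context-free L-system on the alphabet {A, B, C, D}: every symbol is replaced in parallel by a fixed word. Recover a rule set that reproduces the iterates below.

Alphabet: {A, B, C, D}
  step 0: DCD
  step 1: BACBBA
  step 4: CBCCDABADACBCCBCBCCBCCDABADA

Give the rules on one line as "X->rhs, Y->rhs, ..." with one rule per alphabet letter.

A->DA, B->C, C->CB, D->BA

  step 0 ⇒ step 1: DCD ⇒ BA·CB·BA
    C ↦ CB
    D ↦ BA
    A ↦ DA  (constrained at step 1)
    B ↦ C  (constrained at step 1)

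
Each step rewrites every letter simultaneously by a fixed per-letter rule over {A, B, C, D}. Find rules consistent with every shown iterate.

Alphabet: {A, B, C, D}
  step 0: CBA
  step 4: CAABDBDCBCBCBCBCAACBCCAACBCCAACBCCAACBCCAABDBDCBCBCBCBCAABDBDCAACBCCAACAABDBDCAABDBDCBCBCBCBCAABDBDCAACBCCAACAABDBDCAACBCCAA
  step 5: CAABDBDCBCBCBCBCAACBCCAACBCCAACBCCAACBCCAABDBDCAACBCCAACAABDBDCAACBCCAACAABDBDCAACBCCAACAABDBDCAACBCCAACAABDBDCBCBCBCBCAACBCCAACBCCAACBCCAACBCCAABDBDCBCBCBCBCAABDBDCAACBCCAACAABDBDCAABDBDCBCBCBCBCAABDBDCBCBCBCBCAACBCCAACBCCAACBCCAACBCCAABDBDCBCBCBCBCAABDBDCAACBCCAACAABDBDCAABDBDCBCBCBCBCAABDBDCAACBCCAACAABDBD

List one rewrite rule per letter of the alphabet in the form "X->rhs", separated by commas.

A->BD, B->CBC, C->CAA, D->B

  step 4 ⇒ step 5: CAABDBDCBCBCBCBCAACBCCAACBCCAACBCCAACBCCAABDBDCBCBCBCBCAABDBDCAACBCCAACAABDBDCAABDBDCBCBCBCBCAABDBDCAACBCCAACAABDBDCAACBCCAA ⇒ CAA·BD·BD·CBC·B·CBC·B·CAA·CBC·CAA·CBC·CAA·CBC·CAA·CBC·CAA·BD·BD·CAA·CBC·CAA·CAA·BD·BD·CAA·CBC·CAA·CAA·BD·BD·CAA·CBC·CAA·CAA·BD·BD·CAA·CBC·CAA·CAA·BD·BD·CBC·B·CBC·B·CAA·CBC·CAA·CBC·CAA·CBC·CAA·CBC·CAA·BD·BD·CBC·B·CBC·B·CAA·BD·BD·CAA·CBC·CAA·CAA·BD·BD·CAA·BD·BD·CBC·B·CBC·B·CAA·BD·BD·CBC·B·CBC·B·CAA·CBC·CAA·CBC·CAA·CBC·CAA·CBC·CAA·BD·BD·CBC·B·CBC·B·CAA·BD·BD·CAA·CBC·CAA·CAA·BD·BD·CAA·BD·BD·CBC·B·CBC·B·CAA·BD·BD·CAA·CBC·CAA·CAA·BD·BD
    A ↦ BD
    B ↦ CBC
    C ↦ CAA
    D ↦ B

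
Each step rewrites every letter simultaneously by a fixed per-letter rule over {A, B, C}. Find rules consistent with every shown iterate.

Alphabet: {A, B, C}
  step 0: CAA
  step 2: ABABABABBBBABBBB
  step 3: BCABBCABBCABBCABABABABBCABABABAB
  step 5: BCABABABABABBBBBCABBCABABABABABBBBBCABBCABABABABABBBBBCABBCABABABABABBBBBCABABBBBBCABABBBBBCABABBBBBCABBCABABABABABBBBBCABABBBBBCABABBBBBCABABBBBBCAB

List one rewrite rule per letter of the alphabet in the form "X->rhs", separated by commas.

A->BC, B->AB, C->BBB

  step 2 ⇒ step 3: ABABABABBBBABBBB ⇒ BC·AB·BC·AB·BC·AB·BC·AB·AB·AB·AB·BC·AB·AB·AB·AB
    A ↦ BC
    B ↦ AB
    C ↦ BBB  (constrained at step 0)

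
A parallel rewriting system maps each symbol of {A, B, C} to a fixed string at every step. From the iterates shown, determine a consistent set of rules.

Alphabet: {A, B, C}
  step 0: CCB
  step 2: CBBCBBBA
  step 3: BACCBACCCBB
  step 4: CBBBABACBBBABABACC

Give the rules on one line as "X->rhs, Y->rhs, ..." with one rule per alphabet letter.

  step 3 ⇒ step 4: BACCBACCCBB ⇒ C·BB·BA·BA·C·BB·BA·BA·BA·C·C
    A ↦ BB
    B ↦ C
    C ↦ BA

A->BB, B->C, C->BA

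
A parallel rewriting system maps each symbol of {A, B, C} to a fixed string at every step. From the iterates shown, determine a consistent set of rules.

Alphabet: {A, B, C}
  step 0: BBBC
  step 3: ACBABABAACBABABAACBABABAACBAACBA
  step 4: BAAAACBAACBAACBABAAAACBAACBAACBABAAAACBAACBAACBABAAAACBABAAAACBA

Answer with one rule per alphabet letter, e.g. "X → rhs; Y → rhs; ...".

  step 3 ⇒ step 4: ACBABABAACBABABAACBABABAACBAACBA ⇒ BA·AA·AC·BA·AC·BA·AC·BA·BA·AA·AC·BA·AC·BA·AC·BA·BA·AA·AC·BA·AC·BA·AC·BA·BA·AA·AC·BA·BA·AA·AC·BA
    A ↦ BA
    B ↦ AC
    C ↦ AA

A->BA, B->AC, C->AA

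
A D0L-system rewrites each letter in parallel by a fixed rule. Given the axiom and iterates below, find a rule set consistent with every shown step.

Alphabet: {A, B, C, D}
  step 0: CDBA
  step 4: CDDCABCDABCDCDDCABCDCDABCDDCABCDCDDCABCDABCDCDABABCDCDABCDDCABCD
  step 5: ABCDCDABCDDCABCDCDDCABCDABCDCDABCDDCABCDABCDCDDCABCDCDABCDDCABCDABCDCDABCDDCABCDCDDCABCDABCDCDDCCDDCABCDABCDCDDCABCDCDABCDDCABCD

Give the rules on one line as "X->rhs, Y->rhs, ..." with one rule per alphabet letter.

A->CD, B->DC, C->AB, D->CD

  step 4 ⇒ step 5: CDDCABCDABCDCDDCABCDCDABCDDCABCDCDDCABCDABCDCDABABCDCDABCDDCABCD ⇒ AB·CD·CD·AB·CD·DC·AB·CD·CD·DC·AB·CD·AB·CD·CD·AB·CD·DC·AB·CD·AB·CD·CD·DC·AB·CD·CD·AB·CD·DC·AB·CD·AB·CD·CD·AB·CD·DC·AB·CD·CD·DC·AB·CD·AB·CD·CD·DC·CD·DC·AB·CD·AB·CD·CD·DC·AB·CD·CD·AB·CD·DC·AB·CD
    A ↦ CD
    B ↦ DC
    C ↦ AB
    D ↦ CD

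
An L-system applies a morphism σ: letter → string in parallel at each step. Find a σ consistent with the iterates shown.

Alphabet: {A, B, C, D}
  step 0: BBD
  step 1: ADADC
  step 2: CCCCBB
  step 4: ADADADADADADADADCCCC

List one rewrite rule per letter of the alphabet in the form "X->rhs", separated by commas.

A->C, B->AD, C->BB, D->C

  step 1 ⇒ step 2: ADADC ⇒ C·C·C·C·BB
    A ↦ C
    C ↦ BB
    D ↦ C
  step 0 ⇒ step 1: BBD ⇒ AD·AD·C
    B ↦ AD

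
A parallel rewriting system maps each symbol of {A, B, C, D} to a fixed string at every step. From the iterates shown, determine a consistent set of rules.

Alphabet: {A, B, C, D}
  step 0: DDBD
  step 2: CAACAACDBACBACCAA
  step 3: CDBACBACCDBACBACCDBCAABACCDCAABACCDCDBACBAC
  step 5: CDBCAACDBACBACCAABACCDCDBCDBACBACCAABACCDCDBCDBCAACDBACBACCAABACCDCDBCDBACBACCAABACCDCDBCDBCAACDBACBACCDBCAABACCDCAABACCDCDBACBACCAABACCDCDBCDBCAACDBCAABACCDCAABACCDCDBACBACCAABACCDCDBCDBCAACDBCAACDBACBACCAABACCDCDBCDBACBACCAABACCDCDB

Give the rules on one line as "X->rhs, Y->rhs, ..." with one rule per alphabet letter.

  step 2 ⇒ step 3: CAACAACDBACBACCAA ⇒ CD·BAC·BAC·CD·BAC·BAC·CD·B·CAA·BAC·CD·CAA·BAC·CD·CD·BAC·BAC
    A ↦ BAC
    B ↦ CAA
    C ↦ CD
    D ↦ B

A->BAC, B->CAA, C->CD, D->B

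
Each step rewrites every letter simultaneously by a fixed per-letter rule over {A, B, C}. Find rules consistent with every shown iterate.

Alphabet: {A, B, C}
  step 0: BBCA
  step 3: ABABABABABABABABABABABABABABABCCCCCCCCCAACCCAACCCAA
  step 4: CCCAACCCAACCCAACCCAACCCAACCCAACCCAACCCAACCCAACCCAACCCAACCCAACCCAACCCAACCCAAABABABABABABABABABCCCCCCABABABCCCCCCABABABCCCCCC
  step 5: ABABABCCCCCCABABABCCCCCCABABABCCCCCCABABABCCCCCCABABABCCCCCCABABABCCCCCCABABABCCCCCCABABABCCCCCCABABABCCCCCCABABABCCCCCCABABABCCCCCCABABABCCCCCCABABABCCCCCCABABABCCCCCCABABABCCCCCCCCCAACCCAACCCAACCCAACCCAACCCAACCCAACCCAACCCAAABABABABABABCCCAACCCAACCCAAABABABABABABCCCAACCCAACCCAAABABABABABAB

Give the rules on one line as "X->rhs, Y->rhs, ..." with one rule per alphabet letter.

A->CCC, B->AA, C->AB

  step 4 ⇒ step 5: CCCAACCCAACCCAACCCAACCCAACCCAACCCAACCCAACCCAACCCAACCCAACCCAACCCAACCCAACCCAAABABABABABABABABABCCCCCCABABABCCCCCCABABABCCCCCC ⇒ AB·AB·AB·CCC·CCC·AB·AB·AB·CCC·CCC·AB·AB·AB·CCC·CCC·AB·AB·AB·CCC·CCC·AB·AB·AB·CCC·CCC·AB·AB·AB·CCC·CCC·AB·AB·AB·CCC·CCC·AB·AB·AB·CCC·CCC·AB·AB·AB·CCC·CCC·AB·AB·AB·CCC·CCC·AB·AB·AB·CCC·CCC·AB·AB·AB·CCC·CCC·AB·AB·AB·CCC·CCC·AB·AB·AB·CCC·CCC·AB·AB·AB·CCC·CCC·CCC·AA·CCC·AA·CCC·AA·CCC·AA·CCC·AA·CCC·AA·CCC·AA·CCC·AA·CCC·AA·AB·AB·AB·AB·AB·AB·CCC·AA·CCC·AA·CCC·AA·AB·AB·AB·AB·AB·AB·CCC·AA·CCC·AA·CCC·AA·AB·AB·AB·AB·AB·AB
    A ↦ CCC
    B ↦ AA
    C ↦ AB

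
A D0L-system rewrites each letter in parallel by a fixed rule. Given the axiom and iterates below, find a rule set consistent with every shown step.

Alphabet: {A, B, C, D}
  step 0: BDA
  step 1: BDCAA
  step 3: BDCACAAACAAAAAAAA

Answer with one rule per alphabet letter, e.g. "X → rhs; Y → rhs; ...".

A->AA, B->BD, C->AC, D->C

  step 0 ⇒ step 1: BDA ⇒ BD·C·AA
    A ↦ AA
    B ↦ BD
    D ↦ C
    C ↦ AC  (constrained at step 1)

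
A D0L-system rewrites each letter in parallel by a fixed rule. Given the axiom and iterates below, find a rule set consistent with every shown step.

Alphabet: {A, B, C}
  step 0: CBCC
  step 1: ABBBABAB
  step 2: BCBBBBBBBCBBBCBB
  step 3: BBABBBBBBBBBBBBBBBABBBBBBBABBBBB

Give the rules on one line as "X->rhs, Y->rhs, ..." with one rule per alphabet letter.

A->BC, B->BB, C->AB

  step 2 ⇒ step 3: BCBBBBBBBCBBBCBB ⇒ BB·AB·BB·BB·BB·BB·BB·BB·BB·AB·BB·BB·BB·AB·BB·BB
    B ↦ BB
    C ↦ AB
  step 1 ⇒ step 2: ABBBABAB ⇒ BC·BB·BB·BB·BC·BB·BC·BB
    A ↦ BC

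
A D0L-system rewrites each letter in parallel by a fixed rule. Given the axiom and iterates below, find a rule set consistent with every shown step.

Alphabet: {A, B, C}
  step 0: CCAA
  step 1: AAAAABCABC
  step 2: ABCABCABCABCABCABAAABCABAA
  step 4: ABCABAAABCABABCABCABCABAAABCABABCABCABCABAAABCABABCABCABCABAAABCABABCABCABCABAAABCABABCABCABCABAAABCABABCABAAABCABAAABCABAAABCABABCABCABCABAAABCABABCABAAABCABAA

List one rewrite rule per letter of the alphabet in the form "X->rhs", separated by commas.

A->ABC, B->AB, C->AA

  step 1 ⇒ step 2: AAAAABCABC ⇒ ABC·ABC·ABC·ABC·ABC·AB·AA·ABC·AB·AA
    A ↦ ABC
    B ↦ AB
    C ↦ AA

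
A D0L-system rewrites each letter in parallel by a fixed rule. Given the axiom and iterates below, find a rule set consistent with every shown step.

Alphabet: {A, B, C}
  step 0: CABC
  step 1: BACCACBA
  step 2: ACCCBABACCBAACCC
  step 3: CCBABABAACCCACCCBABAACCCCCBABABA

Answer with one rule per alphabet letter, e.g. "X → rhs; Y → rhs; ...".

A->CC, B->AC, C->BA

  step 2 ⇒ step 3: ACCCBABACCBAACCC ⇒ CC·BA·BA·BA·AC·CC·AC·CC·BA·BA·AC·CC·CC·BA·BA·BA
    A ↦ CC
    B ↦ AC
    C ↦ BA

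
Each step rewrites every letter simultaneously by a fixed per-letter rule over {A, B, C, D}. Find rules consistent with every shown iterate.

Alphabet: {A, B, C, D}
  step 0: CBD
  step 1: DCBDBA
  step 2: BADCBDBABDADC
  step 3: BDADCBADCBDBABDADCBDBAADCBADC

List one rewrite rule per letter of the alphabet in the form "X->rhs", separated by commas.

A->ADC, B->BD, C->DC, D->BA

  step 2 ⇒ step 3: BADCBDBABDADC ⇒ BD·ADC·BA·DC·BD·BA·BD·ADC·BD·BA·ADC·BA·DC
    A ↦ ADC
    B ↦ BD
    C ↦ DC
    D ↦ BA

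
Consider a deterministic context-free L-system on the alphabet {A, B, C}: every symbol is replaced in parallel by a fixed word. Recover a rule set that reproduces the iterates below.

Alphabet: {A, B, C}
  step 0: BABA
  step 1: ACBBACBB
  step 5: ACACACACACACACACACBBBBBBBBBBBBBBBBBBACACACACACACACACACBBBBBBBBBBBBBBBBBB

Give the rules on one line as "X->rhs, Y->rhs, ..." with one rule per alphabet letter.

A->BB, B->AC, C->B

  step 0 ⇒ step 1: BABA ⇒ AC·BB·AC·BB
    A ↦ BB
    B ↦ AC
    C ↦ B  (constrained at step 1)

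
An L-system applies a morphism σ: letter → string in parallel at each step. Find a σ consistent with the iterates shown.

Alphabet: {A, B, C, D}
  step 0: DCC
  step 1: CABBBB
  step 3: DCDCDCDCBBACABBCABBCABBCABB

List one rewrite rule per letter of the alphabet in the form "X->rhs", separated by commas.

A->BBA, B->DC, C->BB, D->CA

  step 0 ⇒ step 1: DCC ⇒ CA·BB·BB
    C ↦ BB
    D ↦ CA
    A ↦ BBA  (constrained at step 1)
    B ↦ DC  (constrained at step 1)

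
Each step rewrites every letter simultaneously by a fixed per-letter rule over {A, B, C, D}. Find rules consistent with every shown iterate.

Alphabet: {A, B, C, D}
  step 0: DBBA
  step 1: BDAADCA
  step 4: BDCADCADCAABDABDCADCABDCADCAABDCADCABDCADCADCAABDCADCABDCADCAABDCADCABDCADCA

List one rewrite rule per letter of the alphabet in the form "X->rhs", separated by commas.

  step 0 ⇒ step 1: DBBA ⇒ BD·A·A·DCA
    A ↦ DCA
    B ↦ A
    D ↦ BD
    C ↦ CA  (constrained at step 1)

A->DCA, B->A, C->CA, D->BD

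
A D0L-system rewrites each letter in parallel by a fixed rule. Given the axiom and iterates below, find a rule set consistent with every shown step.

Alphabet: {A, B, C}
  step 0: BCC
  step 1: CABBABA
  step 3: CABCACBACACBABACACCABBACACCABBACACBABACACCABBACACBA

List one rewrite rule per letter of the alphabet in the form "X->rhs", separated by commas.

A->CAC, B->CAB, C->BA

  step 0 ⇒ step 1: BCC ⇒ CAB·BA·BA
    B ↦ CAB
    C ↦ BA
    A ↦ CAC  (constrained at step 1)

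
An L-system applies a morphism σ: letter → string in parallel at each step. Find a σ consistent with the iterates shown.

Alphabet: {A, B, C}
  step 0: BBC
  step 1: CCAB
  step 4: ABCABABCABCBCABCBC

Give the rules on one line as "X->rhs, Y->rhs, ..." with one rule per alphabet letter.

A->CB, B->C, C->AB

  step 0 ⇒ step 1: BBC ⇒ C·C·AB
    B ↦ C
    C ↦ AB
    A ↦ CB  (constrained at step 1)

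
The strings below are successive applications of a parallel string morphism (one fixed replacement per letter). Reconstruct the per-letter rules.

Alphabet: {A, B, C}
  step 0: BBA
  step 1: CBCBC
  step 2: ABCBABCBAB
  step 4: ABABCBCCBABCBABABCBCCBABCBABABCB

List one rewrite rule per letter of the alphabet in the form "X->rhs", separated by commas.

A->C, B->CB, C->AB

  step 1 ⇒ step 2: CBCBC ⇒ AB·CB·AB·CB·AB
    B ↦ CB
    C ↦ AB
  step 0 ⇒ step 1: BBA ⇒ CB·CB·C
    A ↦ C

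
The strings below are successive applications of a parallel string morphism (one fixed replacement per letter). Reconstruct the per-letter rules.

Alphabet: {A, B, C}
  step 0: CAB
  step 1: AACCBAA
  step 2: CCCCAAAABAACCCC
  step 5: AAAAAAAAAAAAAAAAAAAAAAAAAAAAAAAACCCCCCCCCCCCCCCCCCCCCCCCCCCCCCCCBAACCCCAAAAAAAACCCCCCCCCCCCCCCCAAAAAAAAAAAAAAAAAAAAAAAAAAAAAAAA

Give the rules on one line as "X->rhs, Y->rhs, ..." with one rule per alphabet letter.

  step 1 ⇒ step 2: AACCBAA ⇒ CC·CC·AA·AA·BAA·CC·CC
    A ↦ CC
    B ↦ BAA
    C ↦ AA

A->CC, B->BAA, C->AA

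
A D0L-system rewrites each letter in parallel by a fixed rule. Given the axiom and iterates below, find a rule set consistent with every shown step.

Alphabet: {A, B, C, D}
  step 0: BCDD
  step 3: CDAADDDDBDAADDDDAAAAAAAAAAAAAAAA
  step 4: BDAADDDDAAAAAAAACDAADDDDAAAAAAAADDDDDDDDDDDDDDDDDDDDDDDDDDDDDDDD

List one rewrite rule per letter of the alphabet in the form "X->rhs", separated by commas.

  step 3 ⇒ step 4: CDAADDDDBDAADDDDAAAAAAAAAAAAAAAA ⇒ BD·AA·DD·DD·AA·AA·AA·AA·CD·AA·DD·DD·AA·AA·AA·AA·DD·DD·DD·DD·DD·DD·DD·DD·DD·DD·DD·DD·DD·DD·DD·DD
    A ↦ DD
    B ↦ CD
    C ↦ BD
    D ↦ AA

A->DD, B->CD, C->BD, D->AA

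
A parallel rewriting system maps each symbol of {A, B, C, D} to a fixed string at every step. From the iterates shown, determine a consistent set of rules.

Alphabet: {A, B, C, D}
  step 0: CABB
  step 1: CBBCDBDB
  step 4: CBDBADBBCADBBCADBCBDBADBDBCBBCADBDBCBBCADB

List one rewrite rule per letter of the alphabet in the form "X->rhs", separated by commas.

A->BC, B->DB, C->CB, D->A

  step 0 ⇒ step 1: CABB ⇒ CB·BC·DB·DB
    A ↦ BC
    B ↦ DB
    C ↦ CB
    D ↦ A  (constrained at step 1)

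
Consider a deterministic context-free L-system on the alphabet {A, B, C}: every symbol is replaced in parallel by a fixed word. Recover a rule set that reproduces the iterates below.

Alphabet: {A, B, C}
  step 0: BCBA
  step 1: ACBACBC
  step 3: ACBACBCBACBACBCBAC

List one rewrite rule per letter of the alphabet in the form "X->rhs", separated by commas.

  step 0 ⇒ step 1: BCBA ⇒ AC·B·AC·BC
    A ↦ BC
    B ↦ AC
    C ↦ B

A->BC, B->AC, C->B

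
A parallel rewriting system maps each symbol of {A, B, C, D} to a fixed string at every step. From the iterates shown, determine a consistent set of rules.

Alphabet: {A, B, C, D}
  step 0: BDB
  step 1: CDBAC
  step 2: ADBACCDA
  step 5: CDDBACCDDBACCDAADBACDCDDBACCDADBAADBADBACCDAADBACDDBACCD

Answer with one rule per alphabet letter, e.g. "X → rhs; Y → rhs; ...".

A->CD, B->C, C->A, D->DBA

  step 1 ⇒ step 2: CDBAC ⇒ A·DBA·C·CD·A
    A ↦ CD
    B ↦ C
    C ↦ A
    D ↦ DBA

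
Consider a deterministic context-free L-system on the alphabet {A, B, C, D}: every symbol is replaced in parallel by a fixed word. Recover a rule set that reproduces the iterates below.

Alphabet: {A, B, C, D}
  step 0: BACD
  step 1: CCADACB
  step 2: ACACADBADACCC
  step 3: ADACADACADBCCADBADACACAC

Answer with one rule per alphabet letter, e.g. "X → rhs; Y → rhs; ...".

A->AD, B->CC, C->AC, D->B

  step 2 ⇒ step 3: ACACADBADACCC ⇒ AD·AC·AD·AC·AD·B·CC·AD·B·AD·AC·AC·AC
    A ↦ AD
    B ↦ CC
    C ↦ AC
    D ↦ B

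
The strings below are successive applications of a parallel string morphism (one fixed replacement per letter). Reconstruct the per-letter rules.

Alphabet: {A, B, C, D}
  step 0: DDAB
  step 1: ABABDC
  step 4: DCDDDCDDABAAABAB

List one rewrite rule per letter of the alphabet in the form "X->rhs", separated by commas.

  step 0 ⇒ step 1: DDAB ⇒ AB·AB·D·C
    A ↦ D
    B ↦ C
    D ↦ AB
    C ↦ AA  (constrained at step 1)

A->D, B->C, C->AA, D->AB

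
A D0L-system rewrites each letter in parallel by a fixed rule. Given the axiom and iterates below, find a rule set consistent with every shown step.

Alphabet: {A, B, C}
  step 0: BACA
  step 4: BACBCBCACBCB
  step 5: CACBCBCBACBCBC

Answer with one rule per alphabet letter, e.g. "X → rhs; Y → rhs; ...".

A->AC, B->C, C->B

  step 4 ⇒ step 5: BACBCBCACBCB ⇒ C·AC·B·C·B·C·B·AC·B·C·B·C
    A ↦ AC
    B ↦ C
    C ↦ B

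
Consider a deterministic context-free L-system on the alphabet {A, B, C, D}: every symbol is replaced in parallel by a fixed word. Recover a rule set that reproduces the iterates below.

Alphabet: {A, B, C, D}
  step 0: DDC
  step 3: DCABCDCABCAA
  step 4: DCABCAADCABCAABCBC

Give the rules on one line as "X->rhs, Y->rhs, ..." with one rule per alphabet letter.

A->BC, B->A, C->A, D->DC

  step 3 ⇒ step 4: DCABCDCABCAA ⇒ DC·A·BC·A·A·DC·A·BC·A·A·BC·BC
    A ↦ BC
    B ↦ A
    C ↦ A
    D ↦ DC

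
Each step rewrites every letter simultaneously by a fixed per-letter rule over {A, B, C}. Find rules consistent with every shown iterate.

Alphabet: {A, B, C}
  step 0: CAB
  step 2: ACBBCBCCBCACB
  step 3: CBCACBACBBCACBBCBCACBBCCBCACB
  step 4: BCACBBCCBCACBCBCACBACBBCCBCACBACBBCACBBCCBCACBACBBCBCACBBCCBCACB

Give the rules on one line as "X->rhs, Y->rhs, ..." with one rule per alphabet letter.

A->C, B->ACB, C->BC

  step 3 ⇒ step 4: CBCACBACBBCACBBCBCACBBCCBCACB ⇒ BC·ACB·BC·C·BC·ACB·C·BC·ACB·ACB·BC·C·BC·ACB·ACB·BC·ACB·BC·C·BC·ACB·ACB·BC·BC·ACB·BC·C·BC·ACB
    A ↦ C
    B ↦ ACB
    C ↦ BC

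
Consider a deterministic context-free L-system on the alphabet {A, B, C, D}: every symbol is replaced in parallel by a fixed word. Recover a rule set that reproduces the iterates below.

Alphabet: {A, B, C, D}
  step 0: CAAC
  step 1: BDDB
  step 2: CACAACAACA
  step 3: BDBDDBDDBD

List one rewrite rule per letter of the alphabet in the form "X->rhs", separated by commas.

A->D, B->CA, C->B, D->CAA

  step 2 ⇒ step 3: CACAACAACA ⇒ B·D·B·D·D·B·D·D·B·D
    A ↦ D
    C ↦ B
  step 1 ⇒ step 2: BDDB ⇒ CA·CAA·CAA·CA
    B ↦ CA
  step 1 ⇒ step 2: BDDB ⇒ CA·CAA·CAA·CA
    D ↦ CAA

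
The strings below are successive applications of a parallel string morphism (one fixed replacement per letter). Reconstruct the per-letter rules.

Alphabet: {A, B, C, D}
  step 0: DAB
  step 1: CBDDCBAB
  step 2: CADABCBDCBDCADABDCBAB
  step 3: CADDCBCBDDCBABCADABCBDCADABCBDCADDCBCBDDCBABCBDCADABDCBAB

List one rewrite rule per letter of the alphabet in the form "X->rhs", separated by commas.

A->DCB, B->AB, C->CAD, D->CBD

  step 2 ⇒ step 3: CADABCBDCBDCADABDCBAB ⇒ CAD·DCB·CBD·DCB·AB·CAD·AB·CBD·CAD·AB·CBD·CAD·DCB·CBD·DCB·AB·CBD·CAD·AB·DCB·AB
    A ↦ DCB
    B ↦ AB
    C ↦ CAD
    D ↦ CBD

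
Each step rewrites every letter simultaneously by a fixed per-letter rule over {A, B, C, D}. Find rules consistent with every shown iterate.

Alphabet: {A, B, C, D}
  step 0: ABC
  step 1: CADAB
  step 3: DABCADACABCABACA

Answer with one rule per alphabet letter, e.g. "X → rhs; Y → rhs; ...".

A->CA, B->DA, C->B, D->BA

  step 0 ⇒ step 1: ABC ⇒ CA·DA·B
    A ↦ CA
    B ↦ DA
    C ↦ B
    D ↦ BA  (constrained at step 1)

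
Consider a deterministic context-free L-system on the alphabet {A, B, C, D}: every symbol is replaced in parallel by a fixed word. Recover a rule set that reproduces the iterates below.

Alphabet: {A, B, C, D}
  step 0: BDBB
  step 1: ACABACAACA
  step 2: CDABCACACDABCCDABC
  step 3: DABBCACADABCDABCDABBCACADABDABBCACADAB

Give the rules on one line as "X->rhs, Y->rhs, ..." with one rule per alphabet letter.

A->C, B->ACA, C->DAB, D->B

  step 2 ⇒ step 3: CDABCACACDABCCDABC ⇒ DAB·B·C·ACA·DAB·C·DAB·C·DAB·B·C·ACA·DAB·DAB·B·C·ACA·DAB
    A ↦ C
    B ↦ ACA
    C ↦ DAB
    D ↦ B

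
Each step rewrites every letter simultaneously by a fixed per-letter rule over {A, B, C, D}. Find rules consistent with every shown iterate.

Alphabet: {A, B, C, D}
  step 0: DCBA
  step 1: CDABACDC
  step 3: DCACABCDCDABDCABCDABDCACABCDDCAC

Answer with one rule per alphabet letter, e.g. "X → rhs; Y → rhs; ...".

A->DC, B->AC, C->AB, D->CD

  step 0 ⇒ step 1: DCBA ⇒ CD·AB·AC·DC
    A ↦ DC
    B ↦ AC
    C ↦ AB
    D ↦ CD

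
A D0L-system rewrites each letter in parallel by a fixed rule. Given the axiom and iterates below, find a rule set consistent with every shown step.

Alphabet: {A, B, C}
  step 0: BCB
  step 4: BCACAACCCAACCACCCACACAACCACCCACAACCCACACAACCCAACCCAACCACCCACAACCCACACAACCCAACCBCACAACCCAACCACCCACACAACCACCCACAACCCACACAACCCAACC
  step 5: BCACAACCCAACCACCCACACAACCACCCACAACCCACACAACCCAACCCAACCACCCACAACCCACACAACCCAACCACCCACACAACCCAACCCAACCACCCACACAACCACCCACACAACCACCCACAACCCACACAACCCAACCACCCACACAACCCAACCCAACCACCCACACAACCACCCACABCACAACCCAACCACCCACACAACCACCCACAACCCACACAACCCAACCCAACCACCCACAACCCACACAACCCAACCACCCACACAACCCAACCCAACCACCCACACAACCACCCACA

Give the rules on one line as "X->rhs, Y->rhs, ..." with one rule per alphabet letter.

A->ACC, B->BCA, C->CA

  step 4 ⇒ step 5: BCACAACCCAACCACCCACACAACCACCCACAACCCACACAACCCAACCCAACCACCCACAACCCACACAACCCAACCBCACAACCCAACCACCCACACAACCACCCACAACCCACACAACCCAACC ⇒ BCA·CA·ACC·CA·ACC·ACC·CA·CA·CA·ACC·ACC·CA·CA·ACC·CA·CA·CA·ACC·CA·ACC·CA·ACC·ACC·CA·CA·ACC·CA·CA·CA·ACC·CA·ACC·ACC·CA·CA·CA·ACC·CA·ACC·CA·ACC·ACC·CA·CA·CA·ACC·ACC·CA·CA·CA·ACC·ACC·CA·CA·ACC·CA·CA·CA·ACC·CA·ACC·ACC·CA·CA·CA·ACC·CA·ACC·CA·ACC·ACC·CA·CA·CA·ACC·ACC·CA·CA·BCA·CA·ACC·CA·ACC·ACC·CA·CA·CA·ACC·ACC·CA·CA·ACC·CA·CA·CA·ACC·CA·ACC·CA·ACC·ACC·CA·CA·ACC·CA·CA·CA·ACC·CA·ACC·ACC·CA·CA·CA·ACC·CA·ACC·CA·ACC·ACC·CA·CA·CA·ACC·ACC·CA·CA
    A ↦ ACC
    B ↦ BCA
    C ↦ CA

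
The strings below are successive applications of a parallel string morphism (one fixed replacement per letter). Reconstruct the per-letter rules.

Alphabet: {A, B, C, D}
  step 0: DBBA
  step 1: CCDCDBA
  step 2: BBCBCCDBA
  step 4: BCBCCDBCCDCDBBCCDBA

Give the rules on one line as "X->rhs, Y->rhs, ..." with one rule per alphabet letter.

  step 1 ⇒ step 2: CCDCDBA ⇒ B·B·C·B·C·CD·BA
    A ↦ BA
    B ↦ CD
    C ↦ B
    D ↦ C

A->BA, B->CD, C->B, D->C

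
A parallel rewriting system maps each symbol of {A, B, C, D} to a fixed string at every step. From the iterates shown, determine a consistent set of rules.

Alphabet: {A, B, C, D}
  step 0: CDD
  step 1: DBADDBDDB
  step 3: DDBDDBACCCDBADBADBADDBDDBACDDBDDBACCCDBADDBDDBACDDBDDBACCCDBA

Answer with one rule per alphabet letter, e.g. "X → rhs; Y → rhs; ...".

  step 0 ⇒ step 1: CDD ⇒ DBA·DDB·DDB
    C ↦ DBA
    D ↦ DDB
    A ↦ CC  (constrained at step 1)
    B ↦ AC  (constrained at step 1)

A->CC, B->AC, C->DBA, D->DDB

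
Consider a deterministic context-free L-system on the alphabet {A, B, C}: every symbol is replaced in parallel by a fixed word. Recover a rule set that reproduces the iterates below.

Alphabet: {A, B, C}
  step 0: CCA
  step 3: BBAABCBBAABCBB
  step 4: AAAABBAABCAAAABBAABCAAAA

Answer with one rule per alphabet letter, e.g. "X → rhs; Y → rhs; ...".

  step 3 ⇒ step 4: BBAABCBBAABCBB ⇒ AA·AA·B·B·AA·BC·AA·AA·B·B·AA·BC·AA·AA
    A ↦ B
    B ↦ AA
    C ↦ BC

A->B, B->AA, C->BC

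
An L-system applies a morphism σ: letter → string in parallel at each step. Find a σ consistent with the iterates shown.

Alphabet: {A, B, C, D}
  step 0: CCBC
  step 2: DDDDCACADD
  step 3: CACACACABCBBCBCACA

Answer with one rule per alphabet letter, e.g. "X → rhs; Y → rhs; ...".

  step 2 ⇒ step 3: DDDDCACADD ⇒ CA·CA·CA·CA·B·CB·B·CB·CA·CA
    A ↦ CB
    C ↦ B
    D ↦ CA
    B ↦ DD  (constrained at step 0)

A->CB, B->DD, C->B, D->CA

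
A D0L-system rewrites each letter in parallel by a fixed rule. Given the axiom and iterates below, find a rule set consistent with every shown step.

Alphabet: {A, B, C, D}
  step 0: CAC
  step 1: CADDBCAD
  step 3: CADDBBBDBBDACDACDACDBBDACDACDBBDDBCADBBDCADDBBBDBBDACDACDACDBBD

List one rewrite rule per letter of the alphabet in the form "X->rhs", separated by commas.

A->DB, B->ACD, C->CAD, D->BBD

  step 0 ⇒ step 1: CAC ⇒ CAD·DB·CAD
    A ↦ DB
    C ↦ CAD
    B ↦ ACD  (constrained at step 1)
    D ↦ BBD  (constrained at step 1)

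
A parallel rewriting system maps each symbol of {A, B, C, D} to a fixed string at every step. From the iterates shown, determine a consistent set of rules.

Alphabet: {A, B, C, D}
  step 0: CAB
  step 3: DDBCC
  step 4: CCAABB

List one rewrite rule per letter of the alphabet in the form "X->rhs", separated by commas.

A->D, B->AA, C->B, D->C

  step 3 ⇒ step 4: DDBCC ⇒ C·C·AA·B·B
    B ↦ AA
    C ↦ B
    D ↦ C
    A ↦ D  (constrained at step 0)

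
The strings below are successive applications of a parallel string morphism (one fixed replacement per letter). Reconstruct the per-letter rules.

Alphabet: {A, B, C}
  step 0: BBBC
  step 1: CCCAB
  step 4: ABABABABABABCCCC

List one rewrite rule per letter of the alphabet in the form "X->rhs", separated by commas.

  step 0 ⇒ step 1: BBBC ⇒ C·C·C·AB
    B ↦ C
    C ↦ AB
    A ↦ C  (constrained at step 1)

A->C, B->C, C->AB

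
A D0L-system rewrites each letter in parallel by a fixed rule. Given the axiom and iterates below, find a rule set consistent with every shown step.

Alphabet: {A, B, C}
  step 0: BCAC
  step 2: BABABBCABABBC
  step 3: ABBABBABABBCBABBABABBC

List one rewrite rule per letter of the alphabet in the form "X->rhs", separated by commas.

A->B, B->AB, C->BC

  step 2 ⇒ step 3: BABABBCABABBC ⇒ AB·B·AB·B·AB·AB·BC·B·AB·B·AB·AB·BC
    A ↦ B
    B ↦ AB
    C ↦ BC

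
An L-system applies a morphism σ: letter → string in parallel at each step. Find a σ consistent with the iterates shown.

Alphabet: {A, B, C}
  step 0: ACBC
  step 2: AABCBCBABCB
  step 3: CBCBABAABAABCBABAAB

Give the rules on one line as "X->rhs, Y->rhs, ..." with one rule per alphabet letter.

  step 2 ⇒ step 3: AABCBCBABCB ⇒ CB·CB·AB·A·AB·A·AB·CB·AB·A·AB
    A ↦ CB
    B ↦ AB
    C ↦ A

A->CB, B->AB, C->A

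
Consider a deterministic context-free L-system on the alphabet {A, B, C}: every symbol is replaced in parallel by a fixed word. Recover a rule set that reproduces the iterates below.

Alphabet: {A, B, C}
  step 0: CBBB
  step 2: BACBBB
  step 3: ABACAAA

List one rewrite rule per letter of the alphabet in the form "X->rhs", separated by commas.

A->B, B->A, C->AC

  step 2 ⇒ step 3: BACBBB ⇒ A·B·AC·A·A·A
    A ↦ B
    B ↦ A
    C ↦ AC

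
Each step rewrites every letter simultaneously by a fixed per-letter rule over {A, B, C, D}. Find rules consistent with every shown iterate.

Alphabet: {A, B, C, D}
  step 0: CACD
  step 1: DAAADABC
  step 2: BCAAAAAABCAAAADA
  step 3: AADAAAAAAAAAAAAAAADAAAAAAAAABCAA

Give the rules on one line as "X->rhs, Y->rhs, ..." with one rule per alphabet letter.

A->AA, B->AA, C->DA, D->BC

  step 2 ⇒ step 3: BCAAAAAABCAAAADA ⇒ AA·DA·AA·AA·AA·AA·AA·AA·AA·DA·AA·AA·AA·AA·BC·AA
    A ↦ AA
    B ↦ AA
    C ↦ DA
    D ↦ BC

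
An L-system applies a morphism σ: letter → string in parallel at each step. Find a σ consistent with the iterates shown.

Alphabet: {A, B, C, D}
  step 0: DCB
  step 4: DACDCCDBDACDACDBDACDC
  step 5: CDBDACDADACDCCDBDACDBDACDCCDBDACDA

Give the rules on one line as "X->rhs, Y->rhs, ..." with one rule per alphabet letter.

  step 4 ⇒ step 5: DACDCCDBDACDACDBDACDC ⇒ C·DB·DA·C·DA·DA·C·DC·C·DB·DA·C·DB·DA·C·DC·C·DB·DA·C·DA
    A ↦ DB
    B ↦ DC
    C ↦ DA
    D ↦ C

A->DB, B->DC, C->DA, D->C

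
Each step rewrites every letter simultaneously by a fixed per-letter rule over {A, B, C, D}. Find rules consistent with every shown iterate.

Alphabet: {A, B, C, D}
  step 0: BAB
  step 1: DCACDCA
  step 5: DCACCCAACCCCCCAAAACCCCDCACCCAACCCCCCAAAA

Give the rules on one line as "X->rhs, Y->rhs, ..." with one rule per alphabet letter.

  step 0 ⇒ step 1: BAB ⇒ DCA·C·DCA
    A ↦ C
    B ↦ DCA
    C ↦ AA  (constrained at step 1)
    D ↦ BA  (constrained at step 1)

A->C, B->DCA, C->AA, D->BA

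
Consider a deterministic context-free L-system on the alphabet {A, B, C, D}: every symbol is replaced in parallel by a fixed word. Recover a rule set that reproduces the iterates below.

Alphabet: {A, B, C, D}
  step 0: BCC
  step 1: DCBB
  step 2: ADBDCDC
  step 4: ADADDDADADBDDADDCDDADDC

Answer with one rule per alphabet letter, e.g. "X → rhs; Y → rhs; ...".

A->DD, B->DC, C->B, D->AD

  step 1 ⇒ step 2: DCBB ⇒ AD·B·DC·DC
    B ↦ DC
    C ↦ B
    D ↦ AD
    A ↦ DD  (constrained at step 2)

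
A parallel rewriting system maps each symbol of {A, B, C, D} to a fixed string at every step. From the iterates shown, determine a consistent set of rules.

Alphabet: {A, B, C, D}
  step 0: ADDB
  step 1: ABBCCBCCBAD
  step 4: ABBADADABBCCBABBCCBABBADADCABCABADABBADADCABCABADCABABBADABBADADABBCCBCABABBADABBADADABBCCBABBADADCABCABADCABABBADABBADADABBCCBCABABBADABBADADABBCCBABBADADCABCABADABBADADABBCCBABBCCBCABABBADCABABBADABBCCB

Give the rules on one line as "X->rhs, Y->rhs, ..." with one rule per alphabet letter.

  step 0 ⇒ step 1: ADDB ⇒ ABB·CCB·CCB·AD
    A ↦ ABB
    B ↦ AD
    D ↦ CCB
    C ↦ CAB  (constrained at step 1)

A->ABB, B->AD, C->CAB, D->CCB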